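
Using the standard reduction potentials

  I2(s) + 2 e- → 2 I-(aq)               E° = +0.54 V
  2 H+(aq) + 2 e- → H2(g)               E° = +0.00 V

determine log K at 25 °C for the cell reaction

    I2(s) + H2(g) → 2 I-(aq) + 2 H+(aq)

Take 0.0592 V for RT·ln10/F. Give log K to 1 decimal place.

log K = 18.2

The I₂/I⁻ couple is reduced (cathode); E°cell = +0.54 − (+0.00) = +0.54 V with n = 2.
At equilibrium E = 0, so log K = nE°cell / 0.0592 = (2)(+0.54) / 0.0592 = 18.2.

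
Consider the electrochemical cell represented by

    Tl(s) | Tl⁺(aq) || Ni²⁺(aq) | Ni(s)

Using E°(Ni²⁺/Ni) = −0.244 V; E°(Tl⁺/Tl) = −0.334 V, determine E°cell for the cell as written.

By convention the left-hand electrode in cell notation is the anode (oxidation) and the right-hand electrode is the cathode (reduction).
E°cell = E°(right) − E°(left) = −0.244 − (−0.334) = +0.090 V.

+0.090 V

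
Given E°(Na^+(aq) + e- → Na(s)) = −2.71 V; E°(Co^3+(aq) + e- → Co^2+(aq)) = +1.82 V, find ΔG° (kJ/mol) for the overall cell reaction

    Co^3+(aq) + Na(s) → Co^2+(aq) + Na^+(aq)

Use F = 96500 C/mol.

In the reaction as written Co^3+(aq) is reduced, so the Co³⁺/Co²⁺ couple is the cathode and Na⁺/Na is the anode.
E°cell = +1.82 − (−2.71) = +4.53 V; balancing electrons gives n = 1.
ΔG° = −nFE°cell = −(1)(96500)(+4.53) J/mol = −437 kJ/mol.

−437 kJ/mol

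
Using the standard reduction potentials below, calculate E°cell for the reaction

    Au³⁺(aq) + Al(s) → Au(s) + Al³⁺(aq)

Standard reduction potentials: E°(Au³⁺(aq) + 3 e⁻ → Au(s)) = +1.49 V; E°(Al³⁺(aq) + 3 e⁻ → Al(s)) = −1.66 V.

In the reaction as written, Au³⁺(aq) is reduced (cathode) and Al³⁺(aq) is produced by oxidation at the anode.
E°cell = E°(cathode) − E°(anode) = +1.49 − (−1.66) = +3.15 V.

+3.15 V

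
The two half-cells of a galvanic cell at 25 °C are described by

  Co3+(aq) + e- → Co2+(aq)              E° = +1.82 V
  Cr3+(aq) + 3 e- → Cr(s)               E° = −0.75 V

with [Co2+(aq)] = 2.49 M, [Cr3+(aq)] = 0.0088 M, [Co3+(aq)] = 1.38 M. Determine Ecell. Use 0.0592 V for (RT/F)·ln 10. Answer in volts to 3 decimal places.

+2.595 V

Since E°(Co³⁺/Co²⁺) > E°(Cr³⁺/Cr), Co³⁺/Co²⁺ serves as the cathode.
The standard potential is +1.82 − (−0.75) = +2.57 V and the balanced reaction transfers n = 3 electrons.
For the overall reaction 3 Co3+(aq) + Cr(s) → 3 Co2+(aq) + Cr3+(aq), Q = ([Co2+(aq)]^3·[Cr3+(aq)]) / [Co3+(aq)]^3 = 0.0517, giving log Q = −1.287.
E = E° − (0.0592/n)·log Q = +2.57 − (0.0592/3)(−1.287) = +2.595 V.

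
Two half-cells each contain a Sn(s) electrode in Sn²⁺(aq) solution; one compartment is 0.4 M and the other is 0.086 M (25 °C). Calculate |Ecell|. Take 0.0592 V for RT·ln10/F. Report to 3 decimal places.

For a concentration cell E°cell = 0, since both electrodes use the same couple.
The compartment with the higher Sn²⁺(aq) concentration (0.4 M) acts as the cathode; ions are reduced there and produced at the dilute (0.086 M) anode.
With n = 2, Ecell = −(0.0592/2)·log([dilute]/[conc]) = −(0.0592/2)·log(0.086/0.4) = +0.020 V.

0.020 V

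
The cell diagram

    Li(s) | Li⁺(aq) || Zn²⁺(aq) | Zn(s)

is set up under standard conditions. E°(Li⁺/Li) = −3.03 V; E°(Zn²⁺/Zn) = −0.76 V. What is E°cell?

By convention the left-hand electrode in cell notation is the anode (oxidation) and the right-hand electrode is the cathode (reduction).
E°cell = E°(right) − E°(left) = −0.76 − (−3.03) = +2.27 V.

+2.27 V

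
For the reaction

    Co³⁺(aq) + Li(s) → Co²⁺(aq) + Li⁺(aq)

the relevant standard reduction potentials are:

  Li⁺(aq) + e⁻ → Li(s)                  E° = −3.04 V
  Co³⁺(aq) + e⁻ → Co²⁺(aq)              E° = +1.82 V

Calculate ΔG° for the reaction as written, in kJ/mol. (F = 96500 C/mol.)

In the reaction as written Co³⁺(aq) is reduced, so the Co³⁺/Co²⁺ couple is the cathode and Li⁺/Li is the anode.
E°cell = +1.82 − (−3.04) = +4.86 V; balancing electrons gives n = 1.
ΔG° = −nFE°cell = −(1)(96500)(+4.86) J/mol = −469 kJ/mol.

−469 kJ/mol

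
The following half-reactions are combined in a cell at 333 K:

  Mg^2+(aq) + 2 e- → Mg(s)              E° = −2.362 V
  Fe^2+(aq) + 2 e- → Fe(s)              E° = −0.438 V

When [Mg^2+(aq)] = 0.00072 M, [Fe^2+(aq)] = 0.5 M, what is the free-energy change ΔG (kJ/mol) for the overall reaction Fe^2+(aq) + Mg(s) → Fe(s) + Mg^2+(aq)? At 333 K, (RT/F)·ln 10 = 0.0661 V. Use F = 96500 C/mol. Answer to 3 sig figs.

−389 kJ/mol

With Fe²⁺/Fe reduced at the cathode, E°cell = −0.438 − (−2.362) = +1.924 V and n = 2.
The reaction quotient is [Mg^2+(aq)] / [Fe^2+(aq)] = 0.00144; by Nernst, E = +1.924 − (0.0661/2)(−2.842) = +2.0179 V.
ΔG = −nFE = −(2)(96500)(+2.0179) J/mol = −389 kJ/mol.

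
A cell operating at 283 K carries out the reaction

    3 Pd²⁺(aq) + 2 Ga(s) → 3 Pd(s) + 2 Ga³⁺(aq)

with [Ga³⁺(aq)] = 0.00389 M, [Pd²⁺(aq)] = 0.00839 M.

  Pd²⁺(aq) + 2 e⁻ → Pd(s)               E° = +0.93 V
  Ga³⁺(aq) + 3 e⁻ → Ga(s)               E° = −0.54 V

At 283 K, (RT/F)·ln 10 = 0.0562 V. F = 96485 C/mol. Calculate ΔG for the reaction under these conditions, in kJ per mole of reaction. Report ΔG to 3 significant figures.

With Pd²⁺/Pd reduced at the cathode, E°cell = +0.93 − (−0.54) = +1.47 V and n = 6.
Here Q = [Ga³⁺(aq)]^2 / [Pd²⁺(aq)]^3 = 25.6 (log Q = 1.409), giving E = +1.47 − (0.0562/6)·(1.409) = +1.4568 V.
ΔG = −nFE = −(6)(96485)(+1.4568) J/mol = −843 kJ/mol.

−843 kJ/mol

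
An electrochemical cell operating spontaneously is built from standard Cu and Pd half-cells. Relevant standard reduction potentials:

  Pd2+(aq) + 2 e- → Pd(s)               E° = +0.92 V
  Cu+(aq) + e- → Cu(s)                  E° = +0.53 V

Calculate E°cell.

+0.39 V

Of the two couples in this cell, the one with the more positive reduction potential is reduced at the cathode: here that is Pd²⁺/Pd (+0.92 V); Cu⁺/Cu (+0.53 V) is the anode.
E°cell = E°(cathode) − E°(anode) = +0.92 − (+0.53) = +0.39 V.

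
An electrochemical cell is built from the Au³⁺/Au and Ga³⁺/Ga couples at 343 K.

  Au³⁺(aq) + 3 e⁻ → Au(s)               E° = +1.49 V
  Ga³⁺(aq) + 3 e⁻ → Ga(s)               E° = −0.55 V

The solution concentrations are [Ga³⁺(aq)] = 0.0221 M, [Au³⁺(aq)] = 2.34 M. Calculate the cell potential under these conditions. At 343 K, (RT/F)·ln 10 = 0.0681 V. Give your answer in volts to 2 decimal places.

Since E°(Au³⁺/Au) > E°(Ga³⁺/Ga), Au³⁺/Au serves as the cathode.
The standard potential is +1.49 − (−0.55) = +2.04 V and the balanced reaction transfers n = 3 electrons.
Balancing gives Au³⁺(aq) + Ga(s) → Au(s) + Ga³⁺(aq); hence Q = [Ga³⁺(aq)] / [Au³⁺(aq)] = 0.00944 (log Q = −2.025).
By the Nernst equation, E = +2.04 − (0.0681/3)·(−2.025) = +2.09 V.

+2.09 V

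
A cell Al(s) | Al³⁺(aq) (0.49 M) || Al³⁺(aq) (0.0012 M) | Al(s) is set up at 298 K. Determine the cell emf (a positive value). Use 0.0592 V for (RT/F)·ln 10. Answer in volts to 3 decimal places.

For a concentration cell E°cell = 0, since both electrodes use the same couple.
The compartment with the higher Al³⁺(aq) concentration (0.49 M) acts as the cathode; ions are reduced there and produced at the dilute (0.0012 M) anode.
With n = 3, Ecell = −(0.0592/3)·log([dilute]/[conc]) = −(0.0592/3)·log(0.0012/0.49) = +0.052 V.

0.052 V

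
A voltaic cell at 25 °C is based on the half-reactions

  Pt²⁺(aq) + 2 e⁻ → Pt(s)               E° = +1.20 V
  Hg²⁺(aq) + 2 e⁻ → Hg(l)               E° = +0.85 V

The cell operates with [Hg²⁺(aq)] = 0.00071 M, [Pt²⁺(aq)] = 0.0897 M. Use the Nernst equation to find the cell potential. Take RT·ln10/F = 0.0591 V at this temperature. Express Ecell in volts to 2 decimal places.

+0.41 V

Pt²⁺/Pt is reduced (cathode, E° = +1.20 V) and Hg²⁺/Hg is oxidized (anode).
E°cell = E°cat − E°an = +1.20 − (+0.85) = +0.35 V; n = 2.
For the overall reaction Pt²⁺(aq) + Hg(l) → Pt(s) + Hg²⁺(aq), Q = [Hg²⁺(aq)] / [Pt²⁺(aq)] = 0.00792, giving log Q = −2.102.
E = E° − (0.0591/n)·log Q = +0.35 − (0.0591/2)(−2.102) = +0.41 V.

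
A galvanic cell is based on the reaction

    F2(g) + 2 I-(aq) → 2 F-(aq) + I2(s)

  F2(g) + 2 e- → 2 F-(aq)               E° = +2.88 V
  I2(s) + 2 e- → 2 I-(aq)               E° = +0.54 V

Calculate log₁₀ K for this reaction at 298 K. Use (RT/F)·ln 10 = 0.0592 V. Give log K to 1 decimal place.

log K = 79.1

The F₂/F⁻ couple is reduced (cathode); E°cell = +2.88 − (+0.54) = +2.34 V with n = 2.
At equilibrium E = 0, so log K = nE°cell / 0.0592 = (2)(+2.34) / 0.0592 = 79.1.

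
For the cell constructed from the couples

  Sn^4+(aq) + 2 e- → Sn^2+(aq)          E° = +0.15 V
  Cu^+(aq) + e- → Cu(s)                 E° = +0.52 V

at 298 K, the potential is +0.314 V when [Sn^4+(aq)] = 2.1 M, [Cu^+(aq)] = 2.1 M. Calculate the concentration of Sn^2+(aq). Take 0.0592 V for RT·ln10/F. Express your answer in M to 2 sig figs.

With Cu⁺/Cu at the cathode and Sn⁴⁺/Sn²⁺ at the anode, E°cell = +0.52 − (+0.15) = +0.37 V (n = 2).
Since E = E° − (0.0592/n)·log Q, log Q = n(E° − E)/0.0592 = 1.892.
The balanced reaction is 2 Cu^+(aq) + Sn^2+(aq) → 2 Cu(s) + Sn^4+(aq), so Q = [Sn^4+(aq)] / ([Cu^+(aq)]^2·[Sn^2+(aq)]).
Solving for the unknown gives log [Sn^2+(aq)] = −2.214, so [Sn^2+(aq)] ≈ 0.0061 M.

0.0061 M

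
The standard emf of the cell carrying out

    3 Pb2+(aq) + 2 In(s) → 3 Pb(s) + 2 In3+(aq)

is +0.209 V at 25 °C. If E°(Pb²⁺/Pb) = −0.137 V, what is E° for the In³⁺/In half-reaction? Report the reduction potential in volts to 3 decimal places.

In the reaction as written the Pb²⁺/Pb couple is reduced (cathode) and In³⁺/In is oxidized (anode), so E°cell = E°(Pb²⁺/Pb) − E°(In³⁺/In).
E°(In³⁺/In) = E°(cathode) − E°cell = −0.137 − (+0.209) = −0.346 V.

−0.346 V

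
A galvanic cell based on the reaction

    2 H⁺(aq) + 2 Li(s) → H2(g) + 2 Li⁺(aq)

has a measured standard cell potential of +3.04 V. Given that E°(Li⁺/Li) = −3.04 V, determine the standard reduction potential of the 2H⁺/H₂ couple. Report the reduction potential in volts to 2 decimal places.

+0.00 V

In the reaction as written the 2H⁺/H₂ couple is reduced (cathode) and Li⁺/Li is oxidized (anode), so E°cell = E°(2H⁺/H₂) − E°(Li⁺/Li).
E°(2H⁺/H₂) = E°cell + E°(anode) = +3.04 + (−3.04) = +0.00 V.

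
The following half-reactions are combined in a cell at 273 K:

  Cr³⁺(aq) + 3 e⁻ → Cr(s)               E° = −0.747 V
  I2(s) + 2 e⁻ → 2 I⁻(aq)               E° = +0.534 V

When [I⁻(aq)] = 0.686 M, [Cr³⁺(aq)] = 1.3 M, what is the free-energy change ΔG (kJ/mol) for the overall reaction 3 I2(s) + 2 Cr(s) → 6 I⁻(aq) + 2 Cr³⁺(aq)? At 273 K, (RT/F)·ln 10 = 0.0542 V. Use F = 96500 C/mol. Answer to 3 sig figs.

With I₂/I⁻ reduced at the cathode, E°cell = +0.534 − (−0.747) = +1.281 V and n = 6.
Here Q = [I⁻(aq)]^6·[Cr³⁺(aq)]^2 = 0.176 (log Q = −0.754), giving E = +1.281 − (0.0542/6)·(−0.754) = +1.2878 V.
ΔG = −nFE = −(6)(96500)(+1.2878) J/mol = −746 kJ/mol.

−746 kJ/mol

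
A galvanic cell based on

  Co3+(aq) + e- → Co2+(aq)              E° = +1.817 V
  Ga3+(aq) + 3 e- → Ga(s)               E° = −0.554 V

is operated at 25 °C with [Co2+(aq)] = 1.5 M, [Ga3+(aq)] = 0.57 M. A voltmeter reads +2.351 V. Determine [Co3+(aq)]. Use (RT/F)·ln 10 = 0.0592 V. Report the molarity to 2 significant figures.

With Co³⁺/Co²⁺ at the cathode and Ga³⁺/Ga at the anode, E°cell = +1.817 − (−0.554) = +2.371 V (n = 3).
Rearranging E = E° − (0.0592/n)·log Q gives log Q = 3(+2.371 − (+2.351))/0.0592 = 1.014.
For 3 Co3+(aq) + Ga(s) → 3 Co2+(aq) + Ga3+(aq), the reaction quotient is Q = ([Co2+(aq)]^3·[Ga3+(aq)]) / [Co3+(aq)]^3.
Substituting the known concentrations and solving, log [Co3+(aq)] = −0.243 and [Co3+(aq)] = 0.57 M.

0.57 M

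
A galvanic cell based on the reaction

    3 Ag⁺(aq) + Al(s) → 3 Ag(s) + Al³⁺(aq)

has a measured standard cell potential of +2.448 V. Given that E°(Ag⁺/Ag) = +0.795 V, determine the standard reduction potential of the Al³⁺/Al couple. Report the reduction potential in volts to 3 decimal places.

In the reaction as written the Ag⁺/Ag couple is reduced (cathode) and Al³⁺/Al is oxidized (anode), so E°cell = E°(Ag⁺/Ag) − E°(Al³⁺/Al).
E°(Al³⁺/Al) = E°(cathode) − E°cell = +0.795 − (+2.448) = −1.653 V.

−1.653 V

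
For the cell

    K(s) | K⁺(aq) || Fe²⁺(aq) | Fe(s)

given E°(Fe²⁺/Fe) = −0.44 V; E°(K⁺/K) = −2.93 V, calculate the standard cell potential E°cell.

By convention the left-hand electrode in cell notation is the anode (oxidation) and the right-hand electrode is the cathode (reduction).
E°cell = E°(right) − E°(left) = −0.44 − (−2.93) = +2.49 V.

+2.49 V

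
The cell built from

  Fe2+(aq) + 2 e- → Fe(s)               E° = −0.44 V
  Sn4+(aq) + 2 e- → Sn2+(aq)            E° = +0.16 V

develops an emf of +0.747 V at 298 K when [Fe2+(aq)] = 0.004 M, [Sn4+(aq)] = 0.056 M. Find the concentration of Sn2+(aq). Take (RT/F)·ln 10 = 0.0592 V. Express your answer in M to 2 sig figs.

0.00015 M

With Sn⁴⁺/Sn²⁺ at the cathode and Fe²⁺/Fe at the anode, E°cell = +0.16 − (−0.44) = +0.60 V (n = 2).
Since E = E° − (0.0592/n)·log Q, log Q = n(E° − E)/0.0592 = −4.966.
Balancing electrons gives Sn4+(aq) + Fe(s) → Sn2+(aq) + Fe2+(aq); thus Q = ([Sn2+(aq)]·[Fe2+(aq)]) / [Sn4+(aq)].
Solving for the unknown gives log [Sn2+(aq)] = −3.820, so [Sn2+(aq)] ≈ 0.00015 M.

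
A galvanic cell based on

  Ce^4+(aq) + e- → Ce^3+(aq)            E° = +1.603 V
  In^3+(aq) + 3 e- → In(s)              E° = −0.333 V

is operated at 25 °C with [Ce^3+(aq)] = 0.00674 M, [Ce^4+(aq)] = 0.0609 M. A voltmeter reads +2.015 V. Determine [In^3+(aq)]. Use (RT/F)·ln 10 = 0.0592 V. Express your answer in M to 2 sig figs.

Ce⁴⁺/Ce³⁺ is the cathode (higher E°); E°cell = +1.603 − (−0.333) = +1.936 V with n = 3.
From the Nernst equation, log Q = n(E° − E)/0.0592 = 3·(+1.936 − (+2.015))/0.0592 = −4.003.
The balanced reaction is 3 Ce^4+(aq) + In(s) → 3 Ce^3+(aq) + In^3+(aq), so Q = ([Ce^3+(aq)]^3·[In^3+(aq)]) / [Ce^4+(aq)]^3.
Isolating [In^3+(aq)] in Q = 10^{−4.003} yields log [In^3+(aq)] = −1.135, i.e. 0.073 M.

0.073 M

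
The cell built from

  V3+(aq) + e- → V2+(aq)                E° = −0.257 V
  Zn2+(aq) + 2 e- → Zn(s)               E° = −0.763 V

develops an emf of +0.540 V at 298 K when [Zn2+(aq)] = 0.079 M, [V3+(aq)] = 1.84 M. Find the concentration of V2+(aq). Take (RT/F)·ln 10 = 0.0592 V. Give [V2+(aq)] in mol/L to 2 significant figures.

The V³⁺/V²⁺ couple has the larger reduction potential, so it is the cathode: E°cell = −0.257 − (−0.763) = +0.506 V and n = 2.
From the Nernst equation, log Q = n(E° − E)/0.0592 = 2·(+0.506 − (+0.540))/0.0592 = −1.149.
For 2 V3+(aq) + Zn(s) → 2 V2+(aq) + Zn2+(aq), the reaction quotient is Q = ([V2+(aq)]^2·[Zn2+(aq)]) / [V3+(aq)]^2.
Substituting the known concentrations and solving, log [V2+(aq)] = 0.242 and [V2+(aq)] = 1.7 M.

1.7 M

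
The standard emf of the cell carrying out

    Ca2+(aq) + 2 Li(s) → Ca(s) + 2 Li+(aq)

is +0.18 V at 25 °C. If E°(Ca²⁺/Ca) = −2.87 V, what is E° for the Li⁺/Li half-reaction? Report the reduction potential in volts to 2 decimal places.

In the reaction as written the Ca²⁺/Ca couple is reduced (cathode) and Li⁺/Li is oxidized (anode), so E°cell = E°(Ca²⁺/Ca) − E°(Li⁺/Li).
E°(Li⁺/Li) = E°(cathode) − E°cell = −2.87 − (+0.18) = −3.05 V.

−3.05 V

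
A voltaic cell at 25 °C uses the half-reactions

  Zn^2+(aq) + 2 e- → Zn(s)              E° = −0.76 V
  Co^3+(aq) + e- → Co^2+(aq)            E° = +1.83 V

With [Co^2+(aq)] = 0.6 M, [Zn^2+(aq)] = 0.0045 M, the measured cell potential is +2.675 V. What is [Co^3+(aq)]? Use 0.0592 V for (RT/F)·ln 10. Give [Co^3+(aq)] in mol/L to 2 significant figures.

Co³⁺/Co²⁺ is the cathode (higher E°); E°cell = +1.83 − (−0.76) = +2.59 V with n = 2.
From the Nernst equation, log Q = n(E° − E)/0.0592 = 2·(+2.59 − (+2.675))/0.0592 = −2.872.
For 2 Co^3+(aq) + Zn(s) → 2 Co^2+(aq) + Zn^2+(aq), the reaction quotient is Q = ([Co^2+(aq)]^2·[Zn^2+(aq)]) / [Co^3+(aq)]^2.
Substituting the known concentrations and solving, log [Co^3+(aq)] = 0.041 and [Co^3+(aq)] = 1.1 M.

1.1 M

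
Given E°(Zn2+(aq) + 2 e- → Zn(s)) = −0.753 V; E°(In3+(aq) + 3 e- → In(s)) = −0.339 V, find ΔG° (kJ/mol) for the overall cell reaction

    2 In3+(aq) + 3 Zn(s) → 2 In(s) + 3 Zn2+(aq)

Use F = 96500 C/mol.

−240 kJ/mol

In the reaction as written In3+(aq) is reduced, so the In³⁺/In couple is the cathode and Zn²⁺/Zn is the anode.
E°cell = −0.339 − (−0.753) = +0.414 V; balancing electrons gives n = 6.
ΔG° = −nFE°cell = −(6)(96500)(+0.414) J/mol = −240 kJ/mol.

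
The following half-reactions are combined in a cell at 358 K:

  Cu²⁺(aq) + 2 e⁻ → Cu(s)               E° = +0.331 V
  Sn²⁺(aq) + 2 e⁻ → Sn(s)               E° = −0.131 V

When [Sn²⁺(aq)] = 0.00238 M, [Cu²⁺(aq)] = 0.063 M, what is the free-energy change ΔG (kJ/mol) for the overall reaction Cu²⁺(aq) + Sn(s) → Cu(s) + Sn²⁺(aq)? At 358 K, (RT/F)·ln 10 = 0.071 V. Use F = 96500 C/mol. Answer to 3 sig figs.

−98.9 kJ/mol

E°cell = +0.331 − (−0.131) = +0.462 V; the balanced reaction transfers n = 2 electrons.
Here Q = [Sn²⁺(aq)] / [Cu²⁺(aq)] = 0.0378 (log Q = −1.423), giving E = +0.462 − (0.071/2)·(−1.423) = +0.5125 V.
Finally ΔG = −nFE = −(2)(96500 C/mol)(+0.5125 V) = −98.9 kJ/mol.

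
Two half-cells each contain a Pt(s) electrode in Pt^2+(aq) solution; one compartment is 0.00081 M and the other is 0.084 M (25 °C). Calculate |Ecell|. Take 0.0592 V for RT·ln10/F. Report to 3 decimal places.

For a concentration cell E°cell = 0, since both electrodes use the same couple.
The compartment with the higher Pt^2+(aq) concentration (0.084 M) acts as the cathode; ions are reduced there and produced at the dilute (0.00081 M) anode.
With n = 2, Ecell = −(0.0592/2)·log([dilute]/[conc]) = −(0.0592/2)·log(0.00081/0.084) = +0.060 V.

0.060 V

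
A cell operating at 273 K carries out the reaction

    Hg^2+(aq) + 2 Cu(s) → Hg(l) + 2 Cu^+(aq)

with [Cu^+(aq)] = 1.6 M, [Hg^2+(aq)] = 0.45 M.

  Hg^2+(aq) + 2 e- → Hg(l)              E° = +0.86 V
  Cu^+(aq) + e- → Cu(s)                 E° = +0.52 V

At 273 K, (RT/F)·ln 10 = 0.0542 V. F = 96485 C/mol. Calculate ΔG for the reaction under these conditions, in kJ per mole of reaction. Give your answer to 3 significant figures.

−61.7 kJ/mol

With Hg²⁺/Hg reduced at the cathode, E°cell = +0.86 − (+0.52) = +0.34 V and n = 2.
The reaction quotient is [Cu^+(aq)]^2 / [Hg^2+(aq)] = 5.69; by Nernst, E = +0.34 − (0.0542/2)(0.755) = +0.3195 V.
Then ΔG = −nFE = −2 × 96485 × +0.3195 J/mol = −61.7 kJ/mol.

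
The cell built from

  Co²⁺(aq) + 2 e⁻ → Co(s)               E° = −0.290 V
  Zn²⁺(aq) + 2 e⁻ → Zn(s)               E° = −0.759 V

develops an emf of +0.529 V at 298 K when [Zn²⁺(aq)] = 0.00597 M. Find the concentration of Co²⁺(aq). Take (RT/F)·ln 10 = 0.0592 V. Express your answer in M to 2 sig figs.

With Co²⁺/Co at the cathode and Zn²⁺/Zn at the anode, E°cell = −0.290 − (−0.759) = +0.469 V (n = 2).
Rearranging E = E° − (0.0592/n)·log Q gives log Q = 2(+0.469 − (+0.529))/0.0592 = −2.027.
The balanced reaction is Co²⁺(aq) + Zn(s) → Co(s) + Zn²⁺(aq), so Q = [Zn²⁺(aq)] / [Co²⁺(aq)].
Solving for the unknown gives log [Co²⁺(aq)] = −0.197, so [Co²⁺(aq)] ≈ 0.64 M.

0.64 M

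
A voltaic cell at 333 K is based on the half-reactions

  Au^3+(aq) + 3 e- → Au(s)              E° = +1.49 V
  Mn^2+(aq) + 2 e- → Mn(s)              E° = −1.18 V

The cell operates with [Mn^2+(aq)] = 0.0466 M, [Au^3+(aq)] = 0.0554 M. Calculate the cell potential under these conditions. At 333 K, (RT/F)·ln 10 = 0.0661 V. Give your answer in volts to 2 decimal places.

Since E°(Au³⁺/Au) > E°(Mn²⁺/Mn), Au³⁺/Au serves as the cathode.
E°cell = E°cat − E°an = +1.49 − (−1.18) = +2.67 V; n = 6.
The balanced reaction is 2 Au^3+(aq) + 3 Mn(s) → 2 Au(s) + 3 Mn^2+(aq), so Q = [Mn^2+(aq)]^3 / [Au^3+(aq)]^2 = 0.033 and log Q = −1.482.
E = E° − (0.0661/n)·log Q = +2.67 − (0.0661/6)(−1.482) = +2.69 V.

+2.69 V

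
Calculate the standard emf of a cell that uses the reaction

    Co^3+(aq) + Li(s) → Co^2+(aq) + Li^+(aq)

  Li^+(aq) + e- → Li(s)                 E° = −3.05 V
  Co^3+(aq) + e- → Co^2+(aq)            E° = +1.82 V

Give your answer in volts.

+4.87 V

Co^3+(aq) gains electrons, so the Co³⁺/Co²⁺ couple is the cathode; the Li⁺/Li couple is the anode.
E°cell = E°(cathode) − E°(anode) = +1.82 − (−3.05) = +4.87 V.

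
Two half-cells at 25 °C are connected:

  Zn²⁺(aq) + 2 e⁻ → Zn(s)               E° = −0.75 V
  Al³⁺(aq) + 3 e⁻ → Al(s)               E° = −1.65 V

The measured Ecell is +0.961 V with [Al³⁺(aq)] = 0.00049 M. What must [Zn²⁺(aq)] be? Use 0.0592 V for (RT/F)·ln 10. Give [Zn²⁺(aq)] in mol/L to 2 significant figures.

0.71 M

Zn²⁺/Zn is the cathode (higher E°); E°cell = −0.75 − (−1.65) = +0.90 V with n = 6.
Rearranging E = E° − (0.0592/n)·log Q gives log Q = 6(+0.90 − (+0.961))/0.0592 = −6.182.
For 3 Zn²⁺(aq) + 2 Al(s) → 3 Zn(s) + 2 Al³⁺(aq), the reaction quotient is Q = [Al³⁺(aq)]^2 / [Zn²⁺(aq)]^3.
Solving for the unknown gives log [Zn²⁺(aq)] = −0.146, so [Zn²⁺(aq)] ≈ 0.71 M.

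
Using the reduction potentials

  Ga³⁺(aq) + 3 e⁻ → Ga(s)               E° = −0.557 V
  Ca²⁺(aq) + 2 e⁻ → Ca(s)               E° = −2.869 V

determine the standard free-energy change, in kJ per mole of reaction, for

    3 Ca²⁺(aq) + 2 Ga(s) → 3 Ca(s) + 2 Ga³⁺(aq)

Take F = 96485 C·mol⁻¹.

In the reaction as written Ca²⁺(aq) is reduced, so the Ca²⁺/Ca couple is the cathode and Ga³⁺/Ga is the anode.
E°cell = −2.869 − (−0.557) = −2.312 V; balancing electrons gives n = 6.
ΔG° = −nFE°cell = −(6)(96485)(−2.312) J/mol = +1338 kJ/mol.

+1338 kJ/mol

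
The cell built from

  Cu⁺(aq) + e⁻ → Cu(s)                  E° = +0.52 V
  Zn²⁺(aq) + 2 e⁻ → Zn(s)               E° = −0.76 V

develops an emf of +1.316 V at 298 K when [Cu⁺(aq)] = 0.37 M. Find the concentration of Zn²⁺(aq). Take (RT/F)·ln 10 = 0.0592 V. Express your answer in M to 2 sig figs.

With Cu⁺/Cu at the cathode and Zn²⁺/Zn at the anode, E°cell = +0.52 − (−0.76) = +1.28 V (n = 2).
Rearranging E = E° − (0.0592/n)·log Q gives log Q = 2(+1.28 − (+1.316))/0.0592 = −1.216.
Balancing electrons gives 2 Cu⁺(aq) + Zn(s) → 2 Cu(s) + Zn²⁺(aq); thus Q = [Zn²⁺(aq)] / [Cu⁺(aq)]^2.
Isolating [Zn²⁺(aq)] in Q = 10^{−1.216} yields log [Zn²⁺(aq)] = −2.080, i.e. 0.0083 M.

0.0083 M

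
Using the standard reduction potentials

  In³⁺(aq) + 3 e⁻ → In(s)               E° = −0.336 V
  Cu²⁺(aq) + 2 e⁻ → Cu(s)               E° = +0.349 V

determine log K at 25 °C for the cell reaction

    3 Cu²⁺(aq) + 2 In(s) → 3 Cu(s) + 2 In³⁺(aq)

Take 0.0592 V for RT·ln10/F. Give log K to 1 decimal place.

The Cu²⁺/Cu couple is reduced (cathode); E°cell = +0.349 − (−0.336) = +0.685 V with n = 6.
At equilibrium E = 0, so log K = nE°cell / 0.0592 = (6)(+0.685) / 0.0592 = 69.4.

log K = 69.4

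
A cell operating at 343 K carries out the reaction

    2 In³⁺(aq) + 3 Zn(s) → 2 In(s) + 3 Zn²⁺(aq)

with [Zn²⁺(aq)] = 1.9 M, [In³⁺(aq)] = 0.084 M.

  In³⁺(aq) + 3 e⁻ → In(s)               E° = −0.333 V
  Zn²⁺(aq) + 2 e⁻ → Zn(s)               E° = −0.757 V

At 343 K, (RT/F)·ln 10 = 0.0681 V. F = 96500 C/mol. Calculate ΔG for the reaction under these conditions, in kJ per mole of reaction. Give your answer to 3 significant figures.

The standard cell potential is −0.333 − (−0.757) = +0.424 V, with n = 6 electrons in the balanced equation.
Q = [Zn²⁺(aq)]^3 / [In³⁺(aq)]^2 = 972, so log Q = 2.988 and E = +0.424 − (0.0681/6)(2.988) = +0.3901 V.
Then ΔG = −nFE = −6 × 96500 × +0.3901 J/mol = −226 kJ/mol.

−226 kJ/mol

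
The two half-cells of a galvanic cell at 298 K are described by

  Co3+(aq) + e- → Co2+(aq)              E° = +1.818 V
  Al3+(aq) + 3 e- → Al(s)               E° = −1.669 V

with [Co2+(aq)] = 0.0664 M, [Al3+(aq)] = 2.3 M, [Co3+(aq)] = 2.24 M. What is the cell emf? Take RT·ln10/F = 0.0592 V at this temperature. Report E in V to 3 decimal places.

Since E°(Co³⁺/Co²⁺) > E°(Al³⁺/Al), Co³⁺/Co²⁺ serves as the cathode.
The standard potential is +1.818 − (−1.669) = +3.487 V and the balanced reaction transfers n = 3 electrons.
For the overall reaction 3 Co3+(aq) + Al(s) → 3 Co2+(aq) + Al3+(aq), Q = ([Co2+(aq)]^3·[Al3+(aq)]) / [Co3+(aq)]^3 = 5.99×10^−5, giving log Q = −4.223.
Applying E = E° − (RT ln10/nF)·log Q gives +3.487 − (0.0592/3)(−4.223) = +3.570 V.

+3.570 V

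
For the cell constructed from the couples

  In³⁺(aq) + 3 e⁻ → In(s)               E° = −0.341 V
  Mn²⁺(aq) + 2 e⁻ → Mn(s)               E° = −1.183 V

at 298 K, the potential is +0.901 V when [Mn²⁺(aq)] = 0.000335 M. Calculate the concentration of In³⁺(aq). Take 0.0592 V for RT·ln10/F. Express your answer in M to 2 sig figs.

In³⁺/In is the cathode (higher E°); E°cell = −0.341 − (−1.183) = +0.842 V with n = 6.
Rearranging E = E° − (0.0592/n)·log Q gives log Q = 6(+0.842 − (+0.901))/0.0592 = −5.980.
Balancing electrons gives 2 In³⁺(aq) + 3 Mn(s) → 2 In(s) + 3 Mn²⁺(aq); thus Q = [Mn²⁺(aq)]^3 / [In³⁺(aq)]^2.
Substituting the known concentrations and solving, log [In³⁺(aq)] = −2.222 and [In³⁺(aq)] = 0.0060 M.

0.0060 M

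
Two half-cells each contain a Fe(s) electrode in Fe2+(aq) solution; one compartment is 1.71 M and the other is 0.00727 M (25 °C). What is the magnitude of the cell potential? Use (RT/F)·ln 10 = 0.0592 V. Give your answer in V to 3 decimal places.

0.070 V

For a concentration cell E°cell = 0, since both electrodes use the same couple.
The compartment with the higher Fe2+(aq) concentration (1.71 M) acts as the cathode; ions are reduced there and produced at the dilute (0.00727 M) anode.
With n = 2, Ecell = −(0.0592/2)·log([dilute]/[conc]) = −(0.0592/2)·log(0.00727/1.71) = +0.070 V.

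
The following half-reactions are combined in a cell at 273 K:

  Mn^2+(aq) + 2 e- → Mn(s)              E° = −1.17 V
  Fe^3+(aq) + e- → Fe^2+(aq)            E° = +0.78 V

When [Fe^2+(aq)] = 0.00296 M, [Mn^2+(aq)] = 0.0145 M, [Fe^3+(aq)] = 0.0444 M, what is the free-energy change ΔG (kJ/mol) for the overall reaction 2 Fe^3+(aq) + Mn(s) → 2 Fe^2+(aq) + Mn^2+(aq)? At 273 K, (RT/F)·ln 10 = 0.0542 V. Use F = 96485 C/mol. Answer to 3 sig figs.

E°cell = +0.78 − (−1.17) = +1.95 V; the balanced reaction transfers n = 2 electrons.
The reaction quotient is ([Fe^2+(aq)]^2·[Mn^2+(aq)]) / [Fe^3+(aq)]^2 = 6.44×10^−5; by Nernst, E = +1.95 − (0.0542/2)(−4.191) = +2.0636 V.
Then ΔG = −nFE = −2 × 96485 × +2.0636 J/mol = −398 kJ/mol.

−398 kJ/mol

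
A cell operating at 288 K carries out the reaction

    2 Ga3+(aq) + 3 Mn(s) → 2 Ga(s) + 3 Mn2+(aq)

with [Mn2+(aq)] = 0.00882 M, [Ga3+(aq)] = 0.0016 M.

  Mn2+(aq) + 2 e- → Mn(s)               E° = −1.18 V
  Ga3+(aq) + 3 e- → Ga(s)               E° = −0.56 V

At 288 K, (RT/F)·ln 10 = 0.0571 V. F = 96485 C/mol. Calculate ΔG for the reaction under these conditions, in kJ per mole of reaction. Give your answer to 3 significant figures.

With Ga³⁺/Ga reduced at the cathode, E°cell = −0.56 − (−1.18) = +0.62 V and n = 6.
The reaction quotient is [Mn2+(aq)]^3 / [Ga3+(aq)]^2 = 0.268; by Nernst, E = +0.62 − (0.0571/6)(−0.572) = +0.6254 V.
Then ΔG = −nFE = −6 × 96485 × +0.6254 J/mol = −362 kJ/mol.

−362 kJ/mol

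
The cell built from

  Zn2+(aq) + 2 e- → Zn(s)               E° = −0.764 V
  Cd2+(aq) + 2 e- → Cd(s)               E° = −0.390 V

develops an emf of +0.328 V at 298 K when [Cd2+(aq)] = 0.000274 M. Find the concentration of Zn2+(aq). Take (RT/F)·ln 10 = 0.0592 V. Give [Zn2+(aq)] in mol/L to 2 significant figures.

Cd²⁺/Cd is the cathode (higher E°); E°cell = −0.390 − (−0.764) = +0.374 V with n = 2.
From the Nernst equation, log Q = n(E° − E)/0.0592 = 2·(+0.374 − (+0.328))/0.0592 = 1.554.
For Cd2+(aq) + Zn(s) → Cd(s) + Zn2+(aq), the reaction quotient is Q = [Zn2+(aq)] / [Cd2+(aq)].
Isolating [Zn2+(aq)] in Q = 10^{1.554} yields log [Zn2+(aq)] = −2.008, i.e. 0.0098 M.

0.0098 M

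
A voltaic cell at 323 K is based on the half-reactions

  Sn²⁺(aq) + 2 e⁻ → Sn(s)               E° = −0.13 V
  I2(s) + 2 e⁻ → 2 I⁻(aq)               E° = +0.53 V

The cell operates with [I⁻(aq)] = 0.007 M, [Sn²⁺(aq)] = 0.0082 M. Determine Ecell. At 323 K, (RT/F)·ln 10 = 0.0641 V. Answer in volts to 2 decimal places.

+0.86 V

I₂/I⁻ is reduced (cathode, E° = +0.53 V) and Sn²⁺/Sn is oxidized (anode).
E°cell = +0.53 − (−0.13) = +0.66 V, with n = 2 electrons transferred.
Balancing gives I2(s) + Sn(s) → 2 I⁻(aq) + Sn²⁺(aq); hence Q = [I⁻(aq)]^2·[Sn²⁺(aq)] = 4.02×10^−7 (log Q = −6.396).
Applying E = E° − (RT ln10/nF)·log Q gives +0.66 − (0.0641/2)(−6.396) = +0.86 V.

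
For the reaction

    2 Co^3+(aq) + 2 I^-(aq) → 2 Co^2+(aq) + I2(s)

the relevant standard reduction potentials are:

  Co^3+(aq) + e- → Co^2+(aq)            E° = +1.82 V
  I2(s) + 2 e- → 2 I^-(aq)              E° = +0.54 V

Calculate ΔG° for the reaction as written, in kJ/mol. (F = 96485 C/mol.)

−247 kJ/mol

In the reaction as written Co^3+(aq) is reduced, so the Co³⁺/Co²⁺ couple is the cathode and I₂/I⁻ is the anode.
E°cell = +1.82 − (+0.54) = +1.28 V; balancing electrons gives n = 2.
ΔG° = −nFE°cell = −(2)(96485)(+1.28) J/mol = −247 kJ/mol.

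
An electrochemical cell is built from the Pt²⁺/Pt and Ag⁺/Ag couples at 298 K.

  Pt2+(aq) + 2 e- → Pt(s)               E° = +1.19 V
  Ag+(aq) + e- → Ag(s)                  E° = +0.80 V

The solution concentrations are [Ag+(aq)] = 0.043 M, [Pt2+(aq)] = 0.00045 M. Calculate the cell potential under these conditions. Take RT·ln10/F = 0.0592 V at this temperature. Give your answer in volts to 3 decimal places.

Since E°(Pt²⁺/Pt) > E°(Ag⁺/Ag), Pt²⁺/Pt serves as the cathode.
E°cell = E°cat − E°an = +1.19 − (+0.80) = +0.39 V; n = 2.
The balanced reaction is Pt2+(aq) + 2 Ag(s) → Pt(s) + 2 Ag+(aq), so Q = [Ag+(aq)]^2 / [Pt2+(aq)] = 4.11 and log Q = 0.614.
E = E° − (0.0592/n)·log Q = +0.39 − (0.0592/2)(0.614) = +0.372 V.

+0.372 V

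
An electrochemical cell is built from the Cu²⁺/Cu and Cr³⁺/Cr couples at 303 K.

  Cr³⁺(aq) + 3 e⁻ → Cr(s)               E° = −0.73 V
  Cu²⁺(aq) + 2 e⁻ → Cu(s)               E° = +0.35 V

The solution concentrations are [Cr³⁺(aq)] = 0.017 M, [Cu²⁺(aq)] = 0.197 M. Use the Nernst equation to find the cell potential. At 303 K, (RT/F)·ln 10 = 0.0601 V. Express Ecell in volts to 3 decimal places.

+1.094 V

Cu²⁺/Cu is reduced (cathode, E° = +0.35 V) and Cr³⁺/Cr is oxidized (anode).
The standard potential is +0.35 − (−0.73) = +1.08 V and the balanced reaction transfers n = 6 electrons.
The balanced reaction is 3 Cu²⁺(aq) + 2 Cr(s) → 3 Cu(s) + 2 Cr³⁺(aq), so Q = [Cr³⁺(aq)]^2 / [Cu²⁺(aq)]^3 = 0.0378 and log Q = −1.423.
By the Nernst equation, E = +1.08 − (0.0601/6)·(−1.423) = +1.094 V.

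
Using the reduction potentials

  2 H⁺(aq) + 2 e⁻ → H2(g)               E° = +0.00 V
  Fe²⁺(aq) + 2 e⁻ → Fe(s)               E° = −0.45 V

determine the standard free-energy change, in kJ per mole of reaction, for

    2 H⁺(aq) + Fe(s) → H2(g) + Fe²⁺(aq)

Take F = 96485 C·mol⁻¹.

−86.8 kJ/mol

In the reaction as written H⁺(aq) is reduced, so the 2H⁺/H₂ couple is the cathode and Fe²⁺/Fe is the anode.
E°cell = +0.00 − (−0.45) = +0.45 V; balancing electrons gives n = 2.
ΔG° = −nFE°cell = −(2)(96485)(+0.45) J/mol = −86.8 kJ/mol.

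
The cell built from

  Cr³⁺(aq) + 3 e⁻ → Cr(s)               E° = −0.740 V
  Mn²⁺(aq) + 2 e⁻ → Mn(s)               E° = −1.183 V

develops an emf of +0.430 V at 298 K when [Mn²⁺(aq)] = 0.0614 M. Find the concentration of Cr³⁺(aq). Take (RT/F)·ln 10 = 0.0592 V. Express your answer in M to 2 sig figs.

0.0033 M

With Cr³⁺/Cr at the cathode and Mn²⁺/Mn at the anode, E°cell = −0.740 − (−1.183) = +0.443 V (n = 6).
Rearranging E = E° − (0.0592/n)·log Q gives log Q = 6(+0.443 − (+0.430))/0.0592 = 1.318.
The balanced reaction is 2 Cr³⁺(aq) + 3 Mn(s) → 2 Cr(s) + 3 Mn²⁺(aq), so Q = [Mn²⁺(aq)]^3 / [Cr³⁺(aq)]^2.
Substituting the known concentrations and solving, log [Cr³⁺(aq)] = −2.477 and [Cr³⁺(aq)] = 0.0033 M.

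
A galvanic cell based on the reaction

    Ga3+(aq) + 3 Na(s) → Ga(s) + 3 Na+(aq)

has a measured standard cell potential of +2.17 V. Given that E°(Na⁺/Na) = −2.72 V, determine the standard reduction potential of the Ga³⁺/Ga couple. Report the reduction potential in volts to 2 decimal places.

−0.55 V

In the reaction as written the Ga³⁺/Ga couple is reduced (cathode) and Na⁺/Na is oxidized (anode), so E°cell = E°(Ga³⁺/Ga) − E°(Na⁺/Na).
E°(Ga³⁺/Ga) = E°cell + E°(anode) = +2.17 + (−2.72) = −0.55 V.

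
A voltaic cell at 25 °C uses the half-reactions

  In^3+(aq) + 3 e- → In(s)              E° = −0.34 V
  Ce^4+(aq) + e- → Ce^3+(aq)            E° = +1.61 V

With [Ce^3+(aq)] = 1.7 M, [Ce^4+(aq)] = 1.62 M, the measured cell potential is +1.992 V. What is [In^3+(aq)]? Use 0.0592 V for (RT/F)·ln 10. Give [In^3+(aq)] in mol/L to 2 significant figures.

0.0064 M

The Ce⁴⁺/Ce³⁺ couple has the larger reduction potential, so it is the cathode: E°cell = +1.61 − (−0.34) = +1.95 V and n = 3.
Since E = E° − (0.0592/n)·log Q, log Q = n(E° − E)/0.0592 = −2.128.
Balancing electrons gives 3 Ce^4+(aq) + In(s) → 3 Ce^3+(aq) + In^3+(aq); thus Q = ([Ce^3+(aq)]^3·[In^3+(aq)]) / [Ce^4+(aq)]^3.
Substituting the known concentrations and solving, log [In^3+(aq)] = −2.191 and [In^3+(aq)] = 0.0064 M.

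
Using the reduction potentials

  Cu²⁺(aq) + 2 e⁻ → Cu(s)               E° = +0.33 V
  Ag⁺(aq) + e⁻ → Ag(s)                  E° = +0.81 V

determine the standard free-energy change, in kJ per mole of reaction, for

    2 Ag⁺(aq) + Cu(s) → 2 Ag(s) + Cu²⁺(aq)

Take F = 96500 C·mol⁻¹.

−92.6 kJ/mol

In the reaction as written Ag⁺(aq) is reduced, so the Ag⁺/Ag couple is the cathode and Cu²⁺/Cu is the anode.
E°cell = +0.81 − (+0.33) = +0.48 V; balancing electrons gives n = 2.
ΔG° = −nFE°cell = −(2)(96500)(+0.48) J/mol = −92.6 kJ/mol.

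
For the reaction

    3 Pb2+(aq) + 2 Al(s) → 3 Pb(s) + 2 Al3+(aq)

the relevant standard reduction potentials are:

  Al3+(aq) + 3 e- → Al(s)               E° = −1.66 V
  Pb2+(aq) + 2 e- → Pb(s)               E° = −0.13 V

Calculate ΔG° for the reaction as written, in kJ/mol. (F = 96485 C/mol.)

In the reaction as written Pb2+(aq) is reduced, so the Pb²⁺/Pb couple is the cathode and Al³⁺/Al is the anode.
E°cell = −0.13 − (−1.66) = +1.53 V; balancing electrons gives n = 6.
ΔG° = −nFE°cell = −(6)(96485)(+1.53) J/mol = −886 kJ/mol.

−886 kJ/mol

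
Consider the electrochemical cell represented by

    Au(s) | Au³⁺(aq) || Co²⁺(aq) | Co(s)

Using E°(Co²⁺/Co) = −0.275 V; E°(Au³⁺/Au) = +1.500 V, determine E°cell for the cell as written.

−1.775 V

By convention the left-hand electrode in cell notation is the anode (oxidation) and the right-hand electrode is the cathode (reduction).
E°cell = E°(right) − E°(left) = −0.275 − (+1.500) = −1.775 V.
The negative sign shows that, as written, the cell would require an external voltage to drive the reaction.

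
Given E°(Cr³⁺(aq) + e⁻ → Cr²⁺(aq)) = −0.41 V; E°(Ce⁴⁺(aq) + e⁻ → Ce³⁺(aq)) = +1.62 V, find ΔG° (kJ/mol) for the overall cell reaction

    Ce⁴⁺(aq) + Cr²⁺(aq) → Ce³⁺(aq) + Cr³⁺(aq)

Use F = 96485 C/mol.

In the reaction as written Ce⁴⁺(aq) is reduced, so the Ce⁴⁺/Ce³⁺ couple is the cathode and Cr³⁺/Cr²⁺ is the anode.
E°cell = +1.62 − (−0.41) = +2.03 V; balancing electrons gives n = 1.
ΔG° = −nFE°cell = −(1)(96485)(+2.03) J/mol = −196 kJ/mol.

−196 kJ/mol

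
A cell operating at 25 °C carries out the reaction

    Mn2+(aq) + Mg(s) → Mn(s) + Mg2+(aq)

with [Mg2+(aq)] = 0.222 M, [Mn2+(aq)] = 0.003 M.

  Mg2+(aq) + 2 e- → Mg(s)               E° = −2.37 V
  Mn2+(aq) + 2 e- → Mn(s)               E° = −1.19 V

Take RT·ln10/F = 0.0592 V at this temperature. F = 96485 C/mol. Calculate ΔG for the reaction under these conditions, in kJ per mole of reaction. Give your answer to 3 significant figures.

The standard cell potential is −1.19 − (−2.37) = +1.18 V, with n = 2 electrons in the balanced equation.
Here Q = [Mg2+(aq)] / [Mn2+(aq)] = 74 (log Q = 1.869), giving E = +1.18 − (0.0592/2)·(1.869) = +1.1247 V.
ΔG = −nFE = −(2)(96485)(+1.1247) J/mol = −217 kJ/mol.

−217 kJ/mol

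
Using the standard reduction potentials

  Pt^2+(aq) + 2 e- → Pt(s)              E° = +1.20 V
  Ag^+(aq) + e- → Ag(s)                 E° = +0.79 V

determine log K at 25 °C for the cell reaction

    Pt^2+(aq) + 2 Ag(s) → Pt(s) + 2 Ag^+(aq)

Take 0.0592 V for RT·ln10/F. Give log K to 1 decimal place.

log K = 13.9

The Pt²⁺/Pt couple is reduced (cathode); E°cell = +1.20 − (+0.79) = +0.41 V with n = 2.
At equilibrium E = 0, so log K = nE°cell / 0.0592 = (2)(+0.41) / 0.0592 = 13.9.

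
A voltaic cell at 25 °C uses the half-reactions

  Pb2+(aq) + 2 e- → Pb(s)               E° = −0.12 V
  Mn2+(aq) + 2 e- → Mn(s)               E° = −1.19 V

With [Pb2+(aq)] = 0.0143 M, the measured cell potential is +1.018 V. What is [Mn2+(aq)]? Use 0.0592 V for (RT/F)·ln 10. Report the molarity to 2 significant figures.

0.82 M

With Pb²⁺/Pb at the cathode and Mn²⁺/Mn at the anode, E°cell = −0.12 − (−1.19) = +1.07 V (n = 2).
From the Nernst equation, log Q = n(E° − E)/0.0592 = 2·(+1.07 − (+1.018))/0.0592 = 1.757.
Balancing electrons gives Pb2+(aq) + Mn(s) → Pb(s) + Mn2+(aq); thus Q = [Mn2+(aq)] / [Pb2+(aq)].
Isolating [Mn2+(aq)] in Q = 10^{1.757} yields log [Mn2+(aq)] = −0.088, i.e. 0.82 M.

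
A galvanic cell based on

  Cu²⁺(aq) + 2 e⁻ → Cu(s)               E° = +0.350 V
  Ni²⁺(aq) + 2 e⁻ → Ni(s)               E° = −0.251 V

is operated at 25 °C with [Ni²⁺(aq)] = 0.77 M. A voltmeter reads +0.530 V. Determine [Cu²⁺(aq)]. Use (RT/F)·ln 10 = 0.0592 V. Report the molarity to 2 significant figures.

0.0031 M

With Cu²⁺/Cu at the cathode and Ni²⁺/Ni at the anode, E°cell = +0.350 − (−0.251) = +0.601 V (n = 2).
Rearranging E = E° − (0.0592/n)·log Q gives log Q = 2(+0.601 − (+0.530))/0.0592 = 2.399.
Balancing electrons gives Cu²⁺(aq) + Ni(s) → Cu(s) + Ni²⁺(aq); thus Q = [Ni²⁺(aq)] / [Cu²⁺(aq)].
Isolating [Cu²⁺(aq)] in Q = 10^{2.399} yields log [Cu²⁺(aq)] = −2.513, i.e. 0.0031 M.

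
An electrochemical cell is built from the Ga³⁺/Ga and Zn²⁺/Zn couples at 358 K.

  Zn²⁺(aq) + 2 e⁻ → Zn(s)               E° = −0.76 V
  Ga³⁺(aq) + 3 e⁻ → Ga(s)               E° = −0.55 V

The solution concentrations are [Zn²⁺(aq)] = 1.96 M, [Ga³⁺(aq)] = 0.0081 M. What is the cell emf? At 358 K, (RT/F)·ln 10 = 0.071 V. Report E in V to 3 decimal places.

+0.150 V

The Ga³⁺/Ga couple has the more positive E°, so it is the cathode; Zn²⁺/Zn is the anode.
E°cell = E°cat − E°an = −0.55 − (−0.76) = +0.21 V; n = 6.
The balanced reaction is 2 Ga³⁺(aq) + 3 Zn(s) → 2 Ga(s) + 3 Zn²⁺(aq), so Q = [Zn²⁺(aq)]^3 / [Ga³⁺(aq)]^2 = 1.15×10^5 and log Q = 5.060.
Applying E = E° − (RT ln10/nF)·log Q gives +0.21 − (0.071/6)(5.060) = +0.150 V.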